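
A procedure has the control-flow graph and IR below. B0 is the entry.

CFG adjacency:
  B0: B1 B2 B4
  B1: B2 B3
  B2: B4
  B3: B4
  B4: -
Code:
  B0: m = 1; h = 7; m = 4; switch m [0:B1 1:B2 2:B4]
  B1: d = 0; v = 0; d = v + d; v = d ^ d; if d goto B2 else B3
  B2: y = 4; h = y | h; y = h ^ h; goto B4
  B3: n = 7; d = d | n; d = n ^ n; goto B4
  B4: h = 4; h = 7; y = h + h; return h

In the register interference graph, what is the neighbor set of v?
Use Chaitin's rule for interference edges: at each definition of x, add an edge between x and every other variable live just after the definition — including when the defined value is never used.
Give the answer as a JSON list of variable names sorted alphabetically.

Answer: ["d", "h"]

Derivation:
Per-block:
  B0 def {h,m} use ∅
  B1 def {d,v} use ∅
  B2 def {h,y} use {h}
  B3 def {d,n} use {d}
  B4 def {h,y} use ∅

Liveness:
  live B0: ∅→{h}
  live B1: {h}→{d,h}
  live B2: {h}→∅
  live B3: {d}→∅
  live B4: ∅→∅

Interference:
  d↔{h,n,v}
  h↔{d,m,v,y}
  m↔{h}
  n↔{d}
  v↔{d,h}
  y↔{h}

N(v) = ["d", "h"]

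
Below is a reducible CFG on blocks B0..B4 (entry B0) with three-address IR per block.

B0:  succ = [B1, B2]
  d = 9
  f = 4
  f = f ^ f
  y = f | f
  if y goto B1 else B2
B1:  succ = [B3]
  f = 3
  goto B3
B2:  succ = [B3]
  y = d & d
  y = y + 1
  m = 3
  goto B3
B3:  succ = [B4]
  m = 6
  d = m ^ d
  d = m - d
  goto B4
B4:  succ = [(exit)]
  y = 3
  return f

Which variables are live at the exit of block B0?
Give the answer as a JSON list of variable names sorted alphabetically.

Answer: ["d", "f"]

Derivation:
def/use:
  B0: {d,f,y} / ∅
  B1: {f} / ∅
  B2: {m,y} / {d}
  B3: {d,m} / {d}
  B4: {y} / {f}

Live sets:
  live B0: ∅→{d,f}
  live B1: {d}→{d,f}
  live B2: {d,f}→{d,f}
  live B3: {d,f}→{f}
  live B4: {f}→∅

live-out(B0) = ["d", "f"]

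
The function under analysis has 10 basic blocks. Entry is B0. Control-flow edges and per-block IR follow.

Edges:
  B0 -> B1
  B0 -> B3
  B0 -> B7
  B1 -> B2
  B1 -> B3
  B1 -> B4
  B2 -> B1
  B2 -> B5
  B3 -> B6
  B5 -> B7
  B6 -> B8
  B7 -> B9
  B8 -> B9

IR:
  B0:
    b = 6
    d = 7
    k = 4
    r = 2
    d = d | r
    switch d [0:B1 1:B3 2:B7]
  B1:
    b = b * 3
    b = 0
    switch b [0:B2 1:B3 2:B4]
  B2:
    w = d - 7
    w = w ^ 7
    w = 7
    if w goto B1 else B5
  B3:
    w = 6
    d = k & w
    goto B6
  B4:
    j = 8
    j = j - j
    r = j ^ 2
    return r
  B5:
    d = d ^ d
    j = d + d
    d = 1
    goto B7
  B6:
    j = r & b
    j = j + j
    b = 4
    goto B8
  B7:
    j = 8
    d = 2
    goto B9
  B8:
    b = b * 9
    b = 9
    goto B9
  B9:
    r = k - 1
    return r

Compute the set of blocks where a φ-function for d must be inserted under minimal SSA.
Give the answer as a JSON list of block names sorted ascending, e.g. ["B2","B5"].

idom tree: B1←B0 B2←B1 B3←B0 B4←B1 B5←B2 B6←B3 B7←B0 B8←B6 B9←B0
Dom at joins:
  B1: preds {B0,B2}: {B0} ∩ {B0,B1,B2} = {B0}; idom=B0
  B3: preds {B0,B1}: {B0} ∩ {B0,B1} = {B0}; idom=B0
  B7: preds {B0,B5}: {B0} ∩ {B0,B1,B2,B5} = {B0}; idom=B0
  B9: preds {B7,B8}: {B0,B7} ∩ {B0,B3,B6,B8} = {B0}; idom=B0

DF derivation:
  B1←B0: walk · to B0
  B1←B2: walk B2→B1 to B0
  B3←B0: walk · to B0
  B3←B1: walk B1 to B0
  B7←B0: walk · to B0
  B7←B5: walk B5→B2→B1 to B0
  B9←B7: walk B7 to B0
  B9←B8: walk B8→B6→B3 to B0
  B0 → ∅
  B1 → {B1,B3,B7}
  B2 → {B1,B7}
  B3 → {B9}
  B4 → ∅
  B5 → {B7}
  B6 → {B9}
  B7 → {B9}
  B8 → {B9}
  B9 → ∅

φ for d: defs {B0,B3,B5,B7}
  DF⁺ = {B7,B9}

Answer: ["B7", "B9"]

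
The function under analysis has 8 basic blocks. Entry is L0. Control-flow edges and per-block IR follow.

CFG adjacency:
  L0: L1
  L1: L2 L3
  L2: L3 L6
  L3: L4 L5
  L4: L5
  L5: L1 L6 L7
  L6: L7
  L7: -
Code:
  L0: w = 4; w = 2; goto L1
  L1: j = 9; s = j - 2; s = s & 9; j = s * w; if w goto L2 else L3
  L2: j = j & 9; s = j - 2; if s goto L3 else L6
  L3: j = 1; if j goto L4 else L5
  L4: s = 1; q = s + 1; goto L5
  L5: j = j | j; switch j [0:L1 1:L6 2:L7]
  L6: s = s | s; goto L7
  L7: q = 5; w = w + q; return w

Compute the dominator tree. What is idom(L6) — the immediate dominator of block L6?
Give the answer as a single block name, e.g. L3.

idom tree: L1←L0 L2←L1 L3←L1 L4←L3 L5←L3 L6←L1 L7←L1
Dom∩ at merges:
  L1: preds {L0,L5}: {L0} ∩ {L0,L1,L3,L5} = {L0}; idom=L0
  L3: preds {L1,L2}: {L0,L1} ∩ {L0,L1,L2} = {L0,L1}; idom=L1
  L5: preds {L3,L4}: {L0,L1,L3} ∩ {L0,L1,L3,L4} = {L0,L1,L3}; idom=L3
  L6: preds {L2,L5}: {L0,L1,L2} ∩ {L0,L1,L3,L5} = {L0,L1}; idom=L1
  L7: preds {L5,L6}: {L0,L1,L3,L5} ∩ {L0,L1,L6} = {L0,L1}; idom=L1

idom(L6) = L1

Answer: L1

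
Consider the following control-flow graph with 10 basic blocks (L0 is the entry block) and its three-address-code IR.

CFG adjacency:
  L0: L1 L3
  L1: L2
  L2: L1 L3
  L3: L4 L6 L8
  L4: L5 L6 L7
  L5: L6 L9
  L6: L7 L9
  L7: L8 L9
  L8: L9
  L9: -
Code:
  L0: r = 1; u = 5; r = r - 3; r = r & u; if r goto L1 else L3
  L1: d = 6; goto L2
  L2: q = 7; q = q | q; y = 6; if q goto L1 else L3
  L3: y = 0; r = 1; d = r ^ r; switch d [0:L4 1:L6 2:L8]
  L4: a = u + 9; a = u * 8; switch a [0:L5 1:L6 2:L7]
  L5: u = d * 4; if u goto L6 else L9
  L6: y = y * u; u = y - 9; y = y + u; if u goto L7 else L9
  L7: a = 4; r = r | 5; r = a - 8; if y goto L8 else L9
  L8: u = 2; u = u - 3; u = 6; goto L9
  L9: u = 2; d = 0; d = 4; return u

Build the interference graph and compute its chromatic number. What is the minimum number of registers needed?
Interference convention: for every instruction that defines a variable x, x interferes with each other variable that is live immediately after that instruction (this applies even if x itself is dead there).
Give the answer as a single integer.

Answer: 5

Analysis:
Per-block:
  L0 def {r,u} use ∅
  L1 def {d} use ∅
  L2 def {q,y} use ∅
  L3 def {d,r,y} use ∅
  L4 def {a} use {u}
  L5 def {u} use {d}
  L6 def {u,y} use {u,y}
  L7 def {a,r} use {r,y}
  L8 def {u} use ∅
  L9 def {d,u} use ∅

Backward fixpoint:
  L0: in=∅ out={u}
  L1: in={u} out={u}
  L2: in={u} out={u}
  L3: in={u} out={d,r,u,y}
  L4: in={d,r,u,y} out={d,r,u,y}
  L5: in={d,r,y} out={r,u,y}
  L6: in={r,u,y} out={r,y}
  L7: in={r,y} out=∅
  L8: in=∅ out=∅
  L9: in=∅ out=∅

Conflict graph:
  a — {d,r,u,y}
  d — {a,r,u,y}
  q — {u,y}
  r — {a,d,u,y}
  u — {a,d,q,r,y}
  y — {a,d,q,r,u}

Chromatic number:
  lower bound: {a,d,r,u,y} mutually conflict ⇒ χ ≥ 5
  5-colouring: c0={u}  c1={y}  c2={a,q}  c3={d}  c4={r}
  χ = 5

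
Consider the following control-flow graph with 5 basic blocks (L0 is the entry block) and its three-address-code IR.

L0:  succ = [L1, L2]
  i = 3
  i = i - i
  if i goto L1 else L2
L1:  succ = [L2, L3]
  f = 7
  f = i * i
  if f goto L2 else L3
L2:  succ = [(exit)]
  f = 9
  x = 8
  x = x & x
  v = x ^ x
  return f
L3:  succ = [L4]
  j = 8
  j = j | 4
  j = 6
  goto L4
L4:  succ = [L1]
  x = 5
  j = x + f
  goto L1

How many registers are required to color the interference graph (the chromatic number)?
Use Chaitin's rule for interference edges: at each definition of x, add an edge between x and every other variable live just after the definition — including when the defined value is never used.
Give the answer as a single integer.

def/use:
  L0: {i} / ∅
  L1: {f} / {i}
  L2: {f,v,x} / ∅
  L3: {j} / ∅
  L4: {j,x} / {f}

Live sets:
  L0: in=∅ out={i}
  L1: in={i} out={f,i}
  L2: in=∅ out=∅
  L3: in={f,i} out={f,i}
  L4: in={f,i} out={i}

Interference:
  f: {i,j,v,x}
  i: {f,j,x}
  j: {f,i}
  v: {f}
  x: {f,i}

Colouring:
  clique {f,i,j} ⇒ need ≥ 3
  assign f→c0 i→c1 j→c2 v→c1 x→c2 — no edge inside a register ⇒ χ ≤ 3
  χ = 3

Answer: 3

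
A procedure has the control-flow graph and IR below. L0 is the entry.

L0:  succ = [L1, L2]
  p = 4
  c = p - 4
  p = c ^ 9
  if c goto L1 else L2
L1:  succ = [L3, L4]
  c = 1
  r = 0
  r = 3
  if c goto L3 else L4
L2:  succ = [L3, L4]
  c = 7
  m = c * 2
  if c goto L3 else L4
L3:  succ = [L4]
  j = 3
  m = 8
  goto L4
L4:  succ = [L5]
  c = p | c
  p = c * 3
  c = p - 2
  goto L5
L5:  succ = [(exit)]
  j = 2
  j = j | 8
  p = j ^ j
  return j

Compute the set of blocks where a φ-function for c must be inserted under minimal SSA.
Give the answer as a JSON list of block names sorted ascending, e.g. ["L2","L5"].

idom tree: L1←L0 L2←L0 L3←L0 L4←L0 L5←L4
Dom at joins:
  L3: preds {L1,L2}: {L0,L1} ∩ {L0,L2} = {L0}; idom=L0
  L4: preds {L1,L2,L3}: {L0,L1} ∩ {L0,L2} ∩ {L0,L3} = {L0}; idom=L0

DF walk-up:
  L3←L1: walk L1 to L0
  L3←L2: walk L2 to L0
  L4←L1: walk L1 to L0
  L4←L2: walk L2 to L0
  L4←L3: walk L3 to L0
  DF(L0)=∅
  DF(L1)={L3,L4}
  DF(L2)={L3,L4}
  DF(L3)={L4}
  DF(L4)=∅
  DF(L5)=∅

φ for c: defs {L0,L1,L2,L4}
  DF⁺ = {L3,L4}

Answer: ["L3", "L4"]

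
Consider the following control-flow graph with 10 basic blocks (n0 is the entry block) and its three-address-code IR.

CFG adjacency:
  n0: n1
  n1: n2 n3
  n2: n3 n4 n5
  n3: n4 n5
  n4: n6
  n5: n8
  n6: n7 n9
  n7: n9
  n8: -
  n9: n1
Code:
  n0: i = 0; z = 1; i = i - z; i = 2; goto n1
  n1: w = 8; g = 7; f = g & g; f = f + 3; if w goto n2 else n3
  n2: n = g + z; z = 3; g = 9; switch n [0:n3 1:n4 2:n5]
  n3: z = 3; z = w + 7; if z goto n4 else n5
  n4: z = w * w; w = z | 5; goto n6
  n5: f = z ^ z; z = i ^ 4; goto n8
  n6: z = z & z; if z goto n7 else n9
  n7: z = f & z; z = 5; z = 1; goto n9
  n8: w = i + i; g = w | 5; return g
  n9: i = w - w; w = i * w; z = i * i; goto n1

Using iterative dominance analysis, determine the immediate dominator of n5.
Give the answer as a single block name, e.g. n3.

Answer: n1

Working:
idom tree: n1←n0 n2←n1 n3←n1 n4←n1 n5←n1 n6←n4 n7←n6 n8←n5 n9←n6
Dom at joins:
  n1: preds {n0,n9}: {n0} ∩ {n0,n1,n4,n6,n9} = {n0}; idom=n0
  n3: preds {n1,n2}: {n0,n1} ∩ {n0,n1,n2} = {n0,n1}; idom=n1
  n4: preds {n2,n3}: {n0,n1,n2} ∩ {n0,n1,n3} = {n0,n1}; idom=n1
  n5: preds {n2,n3}: {n0,n1,n2} ∩ {n0,n1,n3} = {n0,n1}; idom=n1
  n9: preds {n6,n7}: {n0,n1,n4,n6} ∩ {n0,n1,n4,n6,n7} = {n0,n1,n4,n6}; idom=n6

idom(n5) = n1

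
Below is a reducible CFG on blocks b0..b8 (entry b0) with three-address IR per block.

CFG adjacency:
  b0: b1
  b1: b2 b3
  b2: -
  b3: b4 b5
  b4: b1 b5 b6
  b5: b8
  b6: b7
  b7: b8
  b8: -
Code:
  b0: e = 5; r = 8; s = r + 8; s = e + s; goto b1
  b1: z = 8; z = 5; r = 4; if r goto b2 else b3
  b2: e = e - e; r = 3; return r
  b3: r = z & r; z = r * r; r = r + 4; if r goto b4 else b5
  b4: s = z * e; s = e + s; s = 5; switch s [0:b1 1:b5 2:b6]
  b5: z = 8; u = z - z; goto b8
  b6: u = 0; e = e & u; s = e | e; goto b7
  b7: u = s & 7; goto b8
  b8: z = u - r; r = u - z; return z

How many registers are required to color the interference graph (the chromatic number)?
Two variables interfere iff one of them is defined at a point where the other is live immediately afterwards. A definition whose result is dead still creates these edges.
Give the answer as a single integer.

Per-block:
  b0 def {e,r,s} use ∅
  b1 def {r,z} use ∅
  b2 def {e,r} use {e}
  b3 def {r,z} use {r,z}
  b4 def {s} use {e,z}
  b5 def {u,z} use ∅
  b6 def {e,s,u} use {e}
  b7 def {u} use {s}
  b8 def {r,z} use {r,u}

Backward fixpoint:
  live b0: ∅→{e}
  live b1: {e}→{e,r,z}
  live b2: {e}→∅
  live b3: {e,r,z}→{e,r,z}
  live b4: {e,r,z}→{e,r}
  live b5: {r}→{r,u}
  live b6: {e,r}→{r,s}
  live b7: {r,s}→{r,u}
  live b8: {r,u}→∅

Interfere edges:
  e↔{r,s,u,z}
  r↔{e,s,u,z}
  s↔{e,r}
  u↔{e,r,z}
  z↔{e,r,u}

Registers:
  lower bound: {e,r,u,z} mutually conflict ⇒ χ ≥ 4
  assign e→r0 r→r1 s→r2 u→r2 z→r3 — no edge inside a register ⇒ χ ≤ 4
  χ = 4

Answer: 4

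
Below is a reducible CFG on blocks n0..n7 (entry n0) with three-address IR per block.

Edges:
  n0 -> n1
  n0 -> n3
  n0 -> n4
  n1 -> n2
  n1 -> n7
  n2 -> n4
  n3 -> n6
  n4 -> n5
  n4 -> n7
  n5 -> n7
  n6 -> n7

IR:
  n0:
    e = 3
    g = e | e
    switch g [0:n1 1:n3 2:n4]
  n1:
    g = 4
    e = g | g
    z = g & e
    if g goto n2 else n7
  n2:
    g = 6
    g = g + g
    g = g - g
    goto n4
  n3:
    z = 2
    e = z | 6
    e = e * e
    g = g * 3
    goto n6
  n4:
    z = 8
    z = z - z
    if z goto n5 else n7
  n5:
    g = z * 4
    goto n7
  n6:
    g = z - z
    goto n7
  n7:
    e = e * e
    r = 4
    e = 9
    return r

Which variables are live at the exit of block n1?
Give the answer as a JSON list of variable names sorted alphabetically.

Answer: ["e"]

Derivation:
Per-block:
  n0: {e,g} / ∅
  n1: {e,g,z} / ∅
  n2: {g} / ∅
  n3: {e,g,z} / {g}
  n4: {z} / ∅
  n5: {g} / {z}
  n6: {g} / {z}
  n7: {e,r} / {e}

Live sets:
  n0: in=∅ out={e,g}
  n1: in=∅ out={e}
  n2: in={e} out={e}
  n3: in={g} out={e,z}
  n4: in={e} out={e,z}
  n5: in={e,z} out={e}
  n6: in={e,z} out={e}
  n7: in={e} out=∅

live-out(n1) = ["e"]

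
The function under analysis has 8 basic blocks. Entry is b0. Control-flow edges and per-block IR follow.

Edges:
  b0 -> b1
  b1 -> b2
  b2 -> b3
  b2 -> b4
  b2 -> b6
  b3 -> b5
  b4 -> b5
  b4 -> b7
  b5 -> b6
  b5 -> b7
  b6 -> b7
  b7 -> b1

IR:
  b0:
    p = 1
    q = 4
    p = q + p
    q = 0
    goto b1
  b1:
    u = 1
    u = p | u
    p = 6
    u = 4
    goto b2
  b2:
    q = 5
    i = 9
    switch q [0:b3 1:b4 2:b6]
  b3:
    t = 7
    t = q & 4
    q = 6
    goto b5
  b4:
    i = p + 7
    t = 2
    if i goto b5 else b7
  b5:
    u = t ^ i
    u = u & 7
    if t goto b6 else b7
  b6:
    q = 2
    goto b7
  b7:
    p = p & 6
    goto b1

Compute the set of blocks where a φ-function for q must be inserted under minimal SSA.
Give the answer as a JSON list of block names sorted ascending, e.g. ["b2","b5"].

idom tree: b1←b0 b2←b1 b3←b2 b4←b2 b5←b2 b6←b2 b7←b2
Dom at joins:
  b1: preds {b0,b7}: {b0} ∩ {b0,b1,b2,b7} = {b0}; idom=b0
  b5: preds {b3,b4}: {b0,b1,b2,b3} ∩ {b0,b1,b2,b4} = {b0,b1,b2}; idom=b2
  b6: preds {b2,b5}: {b0,b1,b2} ∩ {b0,b1,b2,b5} = {b0,b1,b2}; idom=b2
  b7: preds {b4,b5,b6}: {b0,b1,b2,b4} ∩ {b0,b1,b2,b5} ∩ {b0,b1,b2,b6} = {b0,b1,b2}; idom=b2

DF derivation:
  join b1 pred b0: · stop@b0
  join b1 pred b7: b7→b2→b1 stop@b0
  join b5 pred b3: b3 stop@b2
  join b5 pred b4: b4 stop@b2
  join b6 pred b2: · stop@b2
  join b6 pred b5: b5 stop@b2
  join b7 pred b4: b4 stop@b2
  join b7 pred b5: b5 stop@b2
  join b7 pred b6: b6 stop@b2
  b0: DF=∅
  b1: DF={b1}
  b2: DF={b1}
  b3: DF={b5}
  b4: DF={b5,b7}
  b5: DF={b6,b7}
  b6: DF={b7}
  b7: DF={b1}

φ for q: defs {b0,b2,b3,b6}
  DF⁺ = {b1,b5,b6,b7}

Answer: ["b1", "b5", "b6", "b7"]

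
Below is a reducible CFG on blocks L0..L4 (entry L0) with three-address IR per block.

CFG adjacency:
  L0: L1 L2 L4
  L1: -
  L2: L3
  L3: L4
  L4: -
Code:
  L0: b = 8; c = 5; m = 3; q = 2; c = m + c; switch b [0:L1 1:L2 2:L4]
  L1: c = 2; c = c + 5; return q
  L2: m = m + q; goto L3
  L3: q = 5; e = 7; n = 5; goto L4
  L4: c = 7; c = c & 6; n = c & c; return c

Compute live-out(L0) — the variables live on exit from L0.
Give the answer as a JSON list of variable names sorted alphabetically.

Block summaries:
  L0 def {b,c,m,q} use ∅
  L1 def {c} use {q}
  L2 def {m} use {m,q}
  L3 def {e,n,q} use ∅
  L4 def {c,n} use ∅

Backward fixpoint:
  L0: in=∅ out={m,q}
  L1: in={q} out=∅
  L2: in={m,q} out=∅
  L3: in=∅ out=∅
  L4: in=∅ out=∅

live-out(L0) = ["m", "q"]

Answer: ["m", "q"]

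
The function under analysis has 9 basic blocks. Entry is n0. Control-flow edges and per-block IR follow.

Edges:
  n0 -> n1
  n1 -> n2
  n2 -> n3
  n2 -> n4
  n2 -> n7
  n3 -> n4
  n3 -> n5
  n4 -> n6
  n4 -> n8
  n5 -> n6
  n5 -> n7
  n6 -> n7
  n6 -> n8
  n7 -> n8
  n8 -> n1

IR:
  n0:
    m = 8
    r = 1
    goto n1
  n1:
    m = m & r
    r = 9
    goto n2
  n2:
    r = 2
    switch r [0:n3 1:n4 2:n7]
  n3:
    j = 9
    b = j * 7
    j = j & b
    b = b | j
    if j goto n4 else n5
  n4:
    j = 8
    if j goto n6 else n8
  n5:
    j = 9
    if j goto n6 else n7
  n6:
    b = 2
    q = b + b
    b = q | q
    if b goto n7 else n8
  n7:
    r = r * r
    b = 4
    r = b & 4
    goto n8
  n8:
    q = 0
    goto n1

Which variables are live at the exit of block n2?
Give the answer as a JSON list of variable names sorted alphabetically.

Answer: ["m", "r"]

Working:
Per-block:
  n0 def {m,r} use ∅
  n1 def {m,r} use {m,r}
  n2 def {r} use ∅
  n3 def {b,j} use ∅
  n4 def {j} use ∅
  n5 def {j} use ∅
  n6 def {b,q} use ∅
  n7 def {b,r} use {r}
  n8 def {q} use ∅

Live sets:
  live n0: ∅→{m,r}
  live n1: {m,r}→{m}
  live n2: {m}→{m,r}
  live n3: {m,r}→{m,r}
  live n4: {m,r}→{m,r}
  live n5: {m,r}→{m,r}
  live n6: {m,r}→{m,r}
  live n7: {m,r}→{m,r}
  live n8: {m,r}→{m,r}

live-out(n2) = ["m", "r"]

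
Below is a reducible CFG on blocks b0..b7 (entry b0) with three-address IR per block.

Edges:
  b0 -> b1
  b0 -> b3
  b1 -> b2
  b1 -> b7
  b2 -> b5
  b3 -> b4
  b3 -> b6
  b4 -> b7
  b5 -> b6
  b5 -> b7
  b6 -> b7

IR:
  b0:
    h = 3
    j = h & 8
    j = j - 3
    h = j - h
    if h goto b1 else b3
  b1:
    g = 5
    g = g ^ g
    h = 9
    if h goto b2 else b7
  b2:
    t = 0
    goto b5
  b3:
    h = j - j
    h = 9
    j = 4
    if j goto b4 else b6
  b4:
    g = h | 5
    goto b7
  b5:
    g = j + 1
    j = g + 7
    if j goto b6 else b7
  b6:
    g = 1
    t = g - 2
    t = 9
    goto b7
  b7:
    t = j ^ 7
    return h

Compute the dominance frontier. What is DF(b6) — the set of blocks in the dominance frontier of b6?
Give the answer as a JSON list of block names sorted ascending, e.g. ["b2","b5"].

Answer: ["b7"]

Analysis:
idom tree: b1←b0 b2←b1 b3←b0 b4←b3 b5←b2 b6←b0 b7←b0
Dom at joins:
  b6: preds {b3,b5}: {b0,b3} ∩ {b0,b1,b2,b5} = {b0}; idom=b0
  b7: preds {b1,b4,b5,b6}: {b0,b1} ∩ {b0,b3,b4} ∩ {b0,b1,b2,b5} ∩ {b0,b6} = {b0}; idom=b0

DF derivation:
  b6←b3: walk b3 to b0
  b6←b5: walk b5→b2→b1 to b0
  b7←b1: walk b1 to b0
  b7←b4: walk b4→b3 to b0
  b7←b5: walk b5→b2→b1 to b0
  b7←b6: walk b6 to b0
  b0: DF=∅
  b1: DF={b6,b7}
  b2: DF={b6,b7}
  b3: DF={b6,b7}
  b4: DF={b7}
  b5: DF={b6,b7}
  b6: DF={b7}
  b7: DF=∅

DF(b6) = ["b7"]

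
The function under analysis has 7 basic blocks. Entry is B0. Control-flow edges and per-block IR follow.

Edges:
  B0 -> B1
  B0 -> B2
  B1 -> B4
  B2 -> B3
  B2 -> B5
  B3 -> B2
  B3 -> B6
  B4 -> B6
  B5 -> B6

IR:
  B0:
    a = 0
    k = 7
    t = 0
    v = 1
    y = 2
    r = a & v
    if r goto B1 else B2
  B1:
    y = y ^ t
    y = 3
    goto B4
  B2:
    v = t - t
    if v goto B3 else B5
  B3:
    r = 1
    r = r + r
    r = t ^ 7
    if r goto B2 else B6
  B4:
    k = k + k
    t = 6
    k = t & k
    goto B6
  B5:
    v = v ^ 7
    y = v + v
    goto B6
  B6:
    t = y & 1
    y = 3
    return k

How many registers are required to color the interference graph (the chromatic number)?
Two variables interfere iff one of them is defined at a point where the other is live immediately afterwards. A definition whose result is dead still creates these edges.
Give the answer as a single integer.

Block summaries:
  B0: def={a,k,r,t,v,y} ue=∅
  B1: def={y} ue={t,y}
  B2: def={v} ue={t}
  B3: def={r} ue={t}
  B4: def={k,t} ue={k}
  B5: def={v,y} ue={v}
  B6: def={t,y} ue={k,y}

Live sets:
  live B0: ∅→{k,t,y}
  live B1: {k,t,y}→{k,y}
  live B2: {k,t,y}→{k,t,v,y}
  live B3: {k,t,y}→{k,t,y}
  live B4: {k,y}→{k,y}
  live B5: {k,v}→{k,y}
  live B6: {k,y}→∅

Interfere edges:
  a↔{k,t,v,y}
  k↔{a,r,t,v,y}
  r↔{k,t,y}
  t↔{a,k,r,v,y}
  v↔{a,k,t,y}
  y↔{a,k,r,t,v}

Colouring:
  lower bound: {a,k,t,v,y} mutually conflict ⇒ χ ≥ 5
  5-colouring: R0={k}  R1={t}  R2={y}  R3={a,r}  R4={v}
  χ = 5

Answer: 5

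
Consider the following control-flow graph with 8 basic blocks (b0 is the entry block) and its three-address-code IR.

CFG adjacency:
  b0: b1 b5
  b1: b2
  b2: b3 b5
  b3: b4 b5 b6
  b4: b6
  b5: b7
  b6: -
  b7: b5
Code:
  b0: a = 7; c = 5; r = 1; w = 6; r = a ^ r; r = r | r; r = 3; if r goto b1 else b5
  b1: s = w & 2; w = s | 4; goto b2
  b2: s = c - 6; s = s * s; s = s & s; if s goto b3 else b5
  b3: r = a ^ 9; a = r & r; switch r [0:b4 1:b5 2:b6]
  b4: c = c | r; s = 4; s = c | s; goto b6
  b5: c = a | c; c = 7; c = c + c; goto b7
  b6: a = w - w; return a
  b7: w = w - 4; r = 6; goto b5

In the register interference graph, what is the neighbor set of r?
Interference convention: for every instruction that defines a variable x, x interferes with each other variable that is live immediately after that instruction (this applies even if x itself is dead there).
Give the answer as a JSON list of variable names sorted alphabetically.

Answer: ["a", "c", "w"]

Analysis:
Per-block:
  b0: {a,c,r,w} / ∅
  b1: {s,w} / {w}
  b2: {s} / {c}
  b3: {a,r} / {a}
  b4: {c,s} / {c,r}
  b5: {c} / {a,c}
  b6: {a} / {w}
  b7: {r,w} / {w}

Backward fixpoint:
  live b0: ∅→{a,c,w}
  live b1: {a,c,w}→{a,c,w}
  live b2: {a,c,w}→{a,c,w}
  live b3: {a,c,w}→{a,c,r,w}
  live b4: {c,r,w}→{w}
  live b5: {a,c,w}→{a,c,w}
  live b6: {w}→∅
  live b7: {a,c,w}→{a,c,w}

Interference:
  a↔{c,r,s,w}
  c↔{a,r,s,w}
  r↔{a,c,w}
  s↔{a,c,w}
  w↔{a,c,r,s}

N(r) = ["a", "c", "w"]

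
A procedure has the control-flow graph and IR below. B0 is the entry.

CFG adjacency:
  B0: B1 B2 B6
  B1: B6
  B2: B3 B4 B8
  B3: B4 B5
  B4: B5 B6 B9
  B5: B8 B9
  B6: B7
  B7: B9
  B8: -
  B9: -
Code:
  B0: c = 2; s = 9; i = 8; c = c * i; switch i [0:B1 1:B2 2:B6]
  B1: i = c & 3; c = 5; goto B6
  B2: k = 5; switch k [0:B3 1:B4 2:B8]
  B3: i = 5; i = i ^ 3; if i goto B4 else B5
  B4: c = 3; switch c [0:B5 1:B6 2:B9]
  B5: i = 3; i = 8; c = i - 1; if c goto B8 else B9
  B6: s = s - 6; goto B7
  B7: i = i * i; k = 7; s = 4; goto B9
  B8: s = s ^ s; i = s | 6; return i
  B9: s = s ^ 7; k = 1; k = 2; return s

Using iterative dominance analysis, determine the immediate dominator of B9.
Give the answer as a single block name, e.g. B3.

idom tree: B1←B0 B2←B0 B3←B2 B4←B2 B5←B2 B6←B0 B7←B6 B8←B2 B9←B0
Dom∩ at merges:
  B4: preds {B2,B3}: {B0,B2} ∩ {B0,B2,B3} = {B0,B2}; idom=B2
  B5: preds {B3,B4}: {B0,B2,B3} ∩ {B0,B2,B4} = {B0,B2}; idom=B2
  B6: preds {B0,B1,B4}: {B0} ∩ {B0,B1} ∩ {B0,B2,B4} = {B0}; idom=B0
  B8: preds {B2,B5}: {B0,B2} ∩ {B0,B2,B5} = {B0,B2}; idom=B2
  B9: preds {B4,B5,B7}: {B0,B2,B4} ∩ {B0,B2,B5} ∩ {B0,B6,B7} = {B0}; idom=B0

idom(B9) = B0

Answer: B0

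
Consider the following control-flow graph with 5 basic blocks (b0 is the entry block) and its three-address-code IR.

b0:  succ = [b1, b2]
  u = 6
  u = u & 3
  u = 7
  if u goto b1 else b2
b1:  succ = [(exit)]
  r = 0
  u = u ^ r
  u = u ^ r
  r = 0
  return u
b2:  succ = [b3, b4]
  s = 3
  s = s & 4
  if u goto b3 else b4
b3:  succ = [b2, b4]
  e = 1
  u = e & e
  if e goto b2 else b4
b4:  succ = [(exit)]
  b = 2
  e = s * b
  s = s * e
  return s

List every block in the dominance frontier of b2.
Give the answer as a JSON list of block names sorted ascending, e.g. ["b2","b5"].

idom tree: b1←b0 b2←b0 b3←b2 b4←b2
Dom∩ at merges:
  b2: preds {b0,b3}: {b0} ∩ {b0,b2,b3} = {b0}; idom=b0
  b4: preds {b2,b3}: {b0,b2} ∩ {b0,b2,b3} = {b0,b2}; idom=b2

DF walk-up:
  join b2 pred b0: · stop@b0
  join b2 pred b3: b3→b2 stop@b0
  join b4 pred b2: · stop@b2
  join b4 pred b3: b3 stop@b2
  b0 → ∅
  b1 → ∅
  b2 → {b2}
  b3 → {b2,b4}
  b4 → ∅

DF(b2) = ["b2"]

Answer: ["b2"]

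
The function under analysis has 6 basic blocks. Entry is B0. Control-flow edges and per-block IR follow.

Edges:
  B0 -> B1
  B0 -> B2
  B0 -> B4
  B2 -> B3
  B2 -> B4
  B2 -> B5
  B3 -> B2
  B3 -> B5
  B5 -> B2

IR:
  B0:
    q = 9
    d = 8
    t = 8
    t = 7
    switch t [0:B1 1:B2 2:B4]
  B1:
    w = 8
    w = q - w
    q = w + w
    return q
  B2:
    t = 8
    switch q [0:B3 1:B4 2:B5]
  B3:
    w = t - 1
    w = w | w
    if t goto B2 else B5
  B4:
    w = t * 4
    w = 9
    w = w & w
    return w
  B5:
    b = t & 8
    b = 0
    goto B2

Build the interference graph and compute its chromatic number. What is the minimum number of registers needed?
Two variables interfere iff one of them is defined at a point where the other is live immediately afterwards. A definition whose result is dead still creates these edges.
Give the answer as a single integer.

Answer: 3

Analysis:
Block summaries:
  B0: {d,q,t} / ∅
  B1: {q,w} / {q}
  B2: {t} / {q}
  B3: {w} / {t}
  B4: {w} / {t}
  B5: {b} / {t}

Backward fixpoint:
  live B0: ∅→{q,t}
  live B1: {q}→∅
  live B2: {q}→{q,t}
  live B3: {q,t}→{q,t}
  live B4: {t}→∅
  live B5: {q,t}→{q}

Conflict graph:
  b — {q}
  d — {q}
  q — {b,d,t,w}
  t — {q,w}
  w — {q,t}

Chromatic number:
  {q,t,w} pairwise interfere (3-clique) ⇒ χ ≥ 3
  assign b→c1 d→c1 q→c0 t→c1 w→c2 — no edge inside a register ⇒ χ ≤ 3
  χ = 3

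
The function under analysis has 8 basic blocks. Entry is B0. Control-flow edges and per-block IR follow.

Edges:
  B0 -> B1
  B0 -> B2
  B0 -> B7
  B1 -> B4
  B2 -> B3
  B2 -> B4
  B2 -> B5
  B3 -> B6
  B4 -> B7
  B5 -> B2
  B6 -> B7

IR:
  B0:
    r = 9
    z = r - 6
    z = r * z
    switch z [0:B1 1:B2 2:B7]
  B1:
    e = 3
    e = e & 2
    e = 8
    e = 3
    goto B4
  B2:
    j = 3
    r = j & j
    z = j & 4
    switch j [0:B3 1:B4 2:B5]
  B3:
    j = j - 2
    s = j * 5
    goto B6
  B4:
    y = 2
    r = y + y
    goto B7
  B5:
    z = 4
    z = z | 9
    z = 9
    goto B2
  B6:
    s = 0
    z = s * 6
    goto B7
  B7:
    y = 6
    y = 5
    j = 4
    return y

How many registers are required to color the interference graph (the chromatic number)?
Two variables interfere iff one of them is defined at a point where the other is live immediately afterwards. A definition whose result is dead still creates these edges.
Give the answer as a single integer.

Answer: 3

Analysis:
Per-block:
  B0 def {r,z} use ∅
  B1 def {e} use ∅
  B2 def {j,r,z} use ∅
  B3 def {j,s} use {j}
  B4 def {r,y} use ∅
  B5 def {z} use ∅
  B6 def {s,z} use ∅
  B7 def {j,y} use ∅

Backward fixpoint:
  live B0: ∅→∅
  live B1: ∅→∅
  live B2: ∅→{j}
  live B3: {j}→∅
  live B4: ∅→∅
  live B5: ∅→∅
  live B6: ∅→∅
  live B7: ∅→∅

Interference:
  e↔∅
  j↔{r,y,z}
  r↔{j,z}
  s↔∅
  y↔{j}
  z↔{j,r}

Chromatic number:
  clique {j,r,z} ⇒ need ≥ 3
  assign e→r0 j→r0 r→r1 s→r0 y→r1 z→r2 — no edge inside a register ⇒ χ ≤ 3
  χ = 3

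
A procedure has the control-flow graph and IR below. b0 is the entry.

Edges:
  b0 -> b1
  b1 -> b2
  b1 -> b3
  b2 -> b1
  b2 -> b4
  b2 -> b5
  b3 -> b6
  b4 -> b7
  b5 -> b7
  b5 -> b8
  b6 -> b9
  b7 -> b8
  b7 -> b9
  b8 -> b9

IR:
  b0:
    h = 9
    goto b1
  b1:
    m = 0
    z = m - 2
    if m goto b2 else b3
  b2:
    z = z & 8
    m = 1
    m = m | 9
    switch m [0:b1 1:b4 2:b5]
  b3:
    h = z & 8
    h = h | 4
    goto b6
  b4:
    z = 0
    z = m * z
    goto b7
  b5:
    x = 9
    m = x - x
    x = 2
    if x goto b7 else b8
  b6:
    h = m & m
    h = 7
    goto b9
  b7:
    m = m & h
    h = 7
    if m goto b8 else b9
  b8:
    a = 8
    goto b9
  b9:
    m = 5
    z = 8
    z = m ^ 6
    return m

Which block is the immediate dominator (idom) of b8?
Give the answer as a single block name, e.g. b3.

Answer: b2

Derivation:
idom tree: b1←b0 b2←b1 b3←b1 b4←b2 b5←b2 b6←b3 b7←b2 b8←b2 b9←b1
Dom at joins:
  b1: preds {b0,b2}: {b0} ∩ {b0,b1,b2} = {b0}; idom=b0
  b7: preds {b4,b5}: {b0,b1,b2,b4} ∩ {b0,b1,b2,b5} = {b0,b1,b2}; idom=b2
  b8: preds {b5,b7}: {b0,b1,b2,b5} ∩ {b0,b1,b2,b7} = {b0,b1,b2}; idom=b2
  b9: preds {b6,b7,b8}: {b0,b1,b3,b6} ∩ {b0,b1,b2,b7} ∩ {b0,b1,b2,b8} = {b0,b1}; idom=b1

idom(b8) = b2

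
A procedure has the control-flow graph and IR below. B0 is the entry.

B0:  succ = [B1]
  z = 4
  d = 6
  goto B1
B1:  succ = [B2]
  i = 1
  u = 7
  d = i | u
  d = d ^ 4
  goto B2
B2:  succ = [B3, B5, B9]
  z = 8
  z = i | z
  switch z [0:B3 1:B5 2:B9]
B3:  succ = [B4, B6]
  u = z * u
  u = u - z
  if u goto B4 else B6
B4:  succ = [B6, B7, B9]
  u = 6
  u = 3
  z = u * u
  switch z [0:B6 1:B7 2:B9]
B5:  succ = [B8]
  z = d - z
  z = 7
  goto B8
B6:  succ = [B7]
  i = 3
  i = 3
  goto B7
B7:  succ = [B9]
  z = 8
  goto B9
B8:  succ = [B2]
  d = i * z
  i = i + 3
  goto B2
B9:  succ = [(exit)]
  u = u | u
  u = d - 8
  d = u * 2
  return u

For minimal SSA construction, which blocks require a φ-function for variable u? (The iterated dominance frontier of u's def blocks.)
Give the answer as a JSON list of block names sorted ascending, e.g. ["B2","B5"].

Answer: ["B6", "B7", "B9"]

Analysis:
idom tree: B1←B0 B2←B1 B3←B2 B4←B3 B5←B2 B6←B3 B7←B3 B8←B5 B9←B2
Join-block Dom:
  B2: preds {B1,B8}: {B0,B1} ∩ {B0,B1,B2,B5,B8} = {B0,B1}; idom=B1
  B6: preds {B3,B4}: {B0,B1,B2,B3} ∩ {B0,B1,B2,B3,B4} = {B0,B1,B2,B3}; idom=B3
  B7: preds {B4,B6}: {B0,B1,B2,B3,B4} ∩ {B0,B1,B2,B3,B6} = {B0,B1,B2,B3}; idom=B3
  B9: preds {B2,B4,B7}: {B0,B1,B2} ∩ {B0,B1,B2,B3,B4} ∩ {B0,B1,B2,B3,B7} = {B0,B1,B2}; idom=B2

DF walk-up:
  join B2 pred B1: · stop@B1
  join B2 pred B8: B8→B5→B2 stop@B1
  join B6 pred B3: · stop@B3
  join B6 pred B4: B4 stop@B3
  join B7 pred B4: B4 stop@B3
  join B7 pred B6: B6 stop@B3
  join B9 pred B2: · stop@B2
  join B9 pred B4: B4→B3 stop@B2
  join B9 pred B7: B7→B3 stop@B2
  DF(B0)=∅
  DF(B1)=∅
  DF(B2)={B2}
  DF(B3)={B9}
  DF(B4)={B6,B7,B9}
  DF(B5)={B2}
  DF(B6)={B7}
  DF(B7)={B9}
  DF(B8)={B2}
  DF(B9)=∅

φ for u: defs {B1,B3,B4,B9}
  DF⁺ = {B6,B7,B9}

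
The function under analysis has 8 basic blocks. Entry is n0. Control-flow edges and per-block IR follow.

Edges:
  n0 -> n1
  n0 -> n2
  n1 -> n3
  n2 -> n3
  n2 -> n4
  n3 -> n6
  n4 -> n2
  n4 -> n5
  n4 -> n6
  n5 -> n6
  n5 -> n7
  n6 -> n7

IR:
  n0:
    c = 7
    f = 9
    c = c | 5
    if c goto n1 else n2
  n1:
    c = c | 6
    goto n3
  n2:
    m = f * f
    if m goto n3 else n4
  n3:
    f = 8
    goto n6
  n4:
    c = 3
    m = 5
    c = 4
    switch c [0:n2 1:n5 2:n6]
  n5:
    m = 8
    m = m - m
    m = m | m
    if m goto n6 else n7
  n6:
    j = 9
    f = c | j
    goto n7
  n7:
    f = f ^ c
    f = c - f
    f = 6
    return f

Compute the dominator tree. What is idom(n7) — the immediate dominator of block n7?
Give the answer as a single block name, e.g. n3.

Answer: n0

Derivation:
idom tree: n1←n0 n2←n0 n3←n0 n4←n2 n5←n4 n6←n0 n7←n0
Join-block Dom:
  n2: preds {n0,n4}: {n0} ∩ {n0,n2,n4} = {n0}; idom=n0
  n3: preds {n1,n2}: {n0,n1} ∩ {n0,n2} = {n0}; idom=n0
  n6: preds {n3,n4,n5}: {n0,n3} ∩ {n0,n2,n4} ∩ {n0,n2,n4,n5} = {n0}; idom=n0
  n7: preds {n5,n6}: {n0,n2,n4,n5} ∩ {n0,n6} = {n0}; idom=n0

idom(n7) = n0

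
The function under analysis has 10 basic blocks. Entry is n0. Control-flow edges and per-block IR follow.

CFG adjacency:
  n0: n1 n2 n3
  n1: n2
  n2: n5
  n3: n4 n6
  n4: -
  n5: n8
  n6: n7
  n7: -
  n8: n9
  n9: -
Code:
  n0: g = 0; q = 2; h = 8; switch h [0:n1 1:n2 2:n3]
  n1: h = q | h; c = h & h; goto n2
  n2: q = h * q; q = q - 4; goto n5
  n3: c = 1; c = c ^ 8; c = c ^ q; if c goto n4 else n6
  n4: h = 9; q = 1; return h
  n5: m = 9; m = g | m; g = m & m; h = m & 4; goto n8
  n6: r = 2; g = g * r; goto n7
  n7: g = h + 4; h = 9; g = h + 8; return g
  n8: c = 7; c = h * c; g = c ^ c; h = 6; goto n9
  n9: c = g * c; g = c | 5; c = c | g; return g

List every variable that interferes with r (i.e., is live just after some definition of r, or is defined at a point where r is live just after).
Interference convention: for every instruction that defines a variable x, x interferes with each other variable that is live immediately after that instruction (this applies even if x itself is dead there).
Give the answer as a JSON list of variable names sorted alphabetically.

Per-block:
  n0: def={g,h,q} ue=∅
  n1: def={c,h} ue={h,q}
  n2: def={q} ue={h,q}
  n3: def={c} ue={q}
  n4: def={h,q} ue=∅
  n5: def={g,h,m} ue={g}
  n6: def={g,r} ue={g}
  n7: def={g,h} ue={h}
  n8: def={c,g,h} ue={h}
  n9: def={c,g} ue={c,g}

Backward fixpoint:
  n0: in=∅ out={g,h,q}
  n1: in={g,h,q} out={g,h,q}
  n2: in={g,h,q} out={g}
  n3: in={g,h,q} out={g,h}
  n4: in=∅ out=∅
  n5: in={g} out={h}
  n6: in={g,h} out={h}
  n7: in={h} out=∅
  n8: in={h} out={c,g}
  n9: in={c,g} out=∅

Interference:
  c — {g,h,q}
  g — {c,h,m,q,r}
  h — {c,g,q,r}
  m — {g}
  q — {c,g,h}
  r — {g,h}

N(r) = ["g", "h"]

Answer: ["g", "h"]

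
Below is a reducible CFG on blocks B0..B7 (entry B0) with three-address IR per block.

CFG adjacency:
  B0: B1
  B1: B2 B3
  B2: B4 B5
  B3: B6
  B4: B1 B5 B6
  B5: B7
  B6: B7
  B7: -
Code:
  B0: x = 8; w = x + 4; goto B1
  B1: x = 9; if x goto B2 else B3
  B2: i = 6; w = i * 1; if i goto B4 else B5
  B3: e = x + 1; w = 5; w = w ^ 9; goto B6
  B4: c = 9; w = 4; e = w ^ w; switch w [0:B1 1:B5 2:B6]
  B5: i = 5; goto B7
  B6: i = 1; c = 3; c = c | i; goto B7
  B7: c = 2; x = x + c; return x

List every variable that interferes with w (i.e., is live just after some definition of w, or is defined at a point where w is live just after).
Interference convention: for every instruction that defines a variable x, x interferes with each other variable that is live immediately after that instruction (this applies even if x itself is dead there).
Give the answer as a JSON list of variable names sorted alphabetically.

Answer: ["e", "i", "x"]

Analysis:
def/use:
  B0 def {w,x} use ∅
  B1 def {x} use ∅
  B2 def {i,w} use ∅
  B3 def {e,w} use {x}
  B4 def {c,e,w} use ∅
  B5 def {i} use ∅
  B6 def {c,i} use ∅
  B7 def {c,x} use {x}

Backward fixpoint:
  live B0: ∅→∅
  live B1: ∅→{x}
  live B2: {x}→{x}
  live B3: {x}→{x}
  live B4: {x}→{x}
  live B5: {x}→{x}
  live B6: {x}→{x}
  live B7: {x}→∅

Interfere edges:
  c: {i,x}
  e: {w,x}
  i: {c,w,x}
  w: {e,i,x}
  x: {c,e,i,w}

N(w) = ["e", "i", "x"]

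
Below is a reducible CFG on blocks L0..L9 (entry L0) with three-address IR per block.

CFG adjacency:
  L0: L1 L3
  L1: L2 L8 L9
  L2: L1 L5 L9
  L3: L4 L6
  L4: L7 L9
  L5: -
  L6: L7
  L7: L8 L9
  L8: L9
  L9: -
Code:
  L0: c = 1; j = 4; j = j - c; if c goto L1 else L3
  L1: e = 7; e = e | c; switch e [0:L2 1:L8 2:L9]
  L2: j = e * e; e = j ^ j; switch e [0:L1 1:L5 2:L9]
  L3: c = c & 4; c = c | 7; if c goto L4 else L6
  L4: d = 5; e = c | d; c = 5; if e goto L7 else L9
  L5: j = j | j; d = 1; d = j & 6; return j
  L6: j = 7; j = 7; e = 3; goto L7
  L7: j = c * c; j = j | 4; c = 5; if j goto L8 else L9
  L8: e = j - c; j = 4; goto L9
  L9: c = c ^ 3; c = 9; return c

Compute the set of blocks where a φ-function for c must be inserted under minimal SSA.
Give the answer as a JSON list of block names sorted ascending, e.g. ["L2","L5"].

Answer: ["L7", "L8", "L9"]

Derivation:
idom tree: L1←L0 L2←L1 L3←L0 L4←L3 L5←L2 L6←L3 L7←L3 L8←L0 L9←L0
Dom at joins:
  L1: preds {L0,L2}: {L0} ∩ {L0,L1,L2} = {L0}; idom=L0
  L7: preds {L4,L6}: {L0,L3,L4} ∩ {L0,L3,L6} = {L0,L3}; idom=L3
  L8: preds {L1,L7}: {L0,L1} ∩ {L0,L3,L7} = {L0}; idom=L0
  L9: preds {L1,L2,L4,L7,L8}: {L0,L1} ∩ {L0,L1,L2} ∩ {L0,L3,L4} ∩ {L0,L3,L7} ∩ {L0,L8} = {L0}; idom=L0

DF derivation:
  join L1 pred L0: · stop@L0
  join L1 pred L2: L2→L1 stop@L0
  join L7 pred L4: L4 stop@L3
  join L7 pred L6: L6 stop@L3
  join L8 pred L1: L1 stop@L0
  join L8 pred L7: L7→L3 stop@L0
  join L9 pred L1: L1 stop@L0
  join L9 pred L2: L2→L1 stop@L0
  join L9 pred L4: L4→L3 stop@L0
  join L9 pred L7: L7→L3 stop@L0
  join L9 pred L8: L8 stop@L0
  L0: DF=∅
  L1: DF={L1,L8,L9}
  L2: DF={L1,L9}
  L3: DF={L8,L9}
  L4: DF={L7,L9}
  L5: DF=∅
  L6: DF={L7}
  L7: DF={L8,L9}
  L8: DF={L9}
  L9: DF=∅

φ for c: defs {L0,L3,L4,L7,L9}
  DF⁺ = {L7,L8,L9}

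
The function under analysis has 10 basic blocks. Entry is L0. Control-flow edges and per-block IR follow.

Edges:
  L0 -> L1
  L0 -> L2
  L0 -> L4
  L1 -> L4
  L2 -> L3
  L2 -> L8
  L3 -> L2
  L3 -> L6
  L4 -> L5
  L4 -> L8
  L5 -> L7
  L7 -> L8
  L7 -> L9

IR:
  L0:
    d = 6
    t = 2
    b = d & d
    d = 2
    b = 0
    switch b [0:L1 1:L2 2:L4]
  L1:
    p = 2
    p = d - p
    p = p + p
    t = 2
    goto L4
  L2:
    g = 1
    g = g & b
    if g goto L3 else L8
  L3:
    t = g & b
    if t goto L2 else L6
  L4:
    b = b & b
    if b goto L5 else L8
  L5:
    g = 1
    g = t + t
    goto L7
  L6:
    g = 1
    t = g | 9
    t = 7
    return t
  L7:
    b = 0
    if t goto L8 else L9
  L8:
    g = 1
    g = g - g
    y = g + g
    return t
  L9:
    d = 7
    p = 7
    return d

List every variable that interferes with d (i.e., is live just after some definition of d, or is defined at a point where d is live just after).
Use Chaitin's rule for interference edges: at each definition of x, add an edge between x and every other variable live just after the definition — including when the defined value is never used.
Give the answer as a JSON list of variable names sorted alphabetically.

Per-block:
  L0: {b,d,t} / ∅
  L1: {p,t} / {d}
  L2: {g} / {b}
  L3: {t} / {b,g}
  L4: {b} / {b}
  L5: {g} / {t}
  L6: {g,t} / ∅
  L7: {b} / {t}
  L8: {g,y} / {t}
  L9: {d,p} / ∅

Backward fixpoint:
  live L0: ∅→{b,d,t}
  live L1: {b,d}→{b,t}
  live L2: {b,t}→{b,g,t}
  live L3: {b,g}→{b,t}
  live L4: {b,t}→{t}
  live L5: {t}→{t}
  live L6: ∅→∅
  live L7: {t}→{t}
  live L8: {t}→∅
  live L9: ∅→∅

Conflict graph:
  b↔{d,g,p,t}
  d↔{b,p,t}
  g↔{b,t}
  p↔{b,d}
  t↔{b,d,g,y}
  y↔{t}

N(d) = ["b", "p", "t"]

Answer: ["b", "p", "t"]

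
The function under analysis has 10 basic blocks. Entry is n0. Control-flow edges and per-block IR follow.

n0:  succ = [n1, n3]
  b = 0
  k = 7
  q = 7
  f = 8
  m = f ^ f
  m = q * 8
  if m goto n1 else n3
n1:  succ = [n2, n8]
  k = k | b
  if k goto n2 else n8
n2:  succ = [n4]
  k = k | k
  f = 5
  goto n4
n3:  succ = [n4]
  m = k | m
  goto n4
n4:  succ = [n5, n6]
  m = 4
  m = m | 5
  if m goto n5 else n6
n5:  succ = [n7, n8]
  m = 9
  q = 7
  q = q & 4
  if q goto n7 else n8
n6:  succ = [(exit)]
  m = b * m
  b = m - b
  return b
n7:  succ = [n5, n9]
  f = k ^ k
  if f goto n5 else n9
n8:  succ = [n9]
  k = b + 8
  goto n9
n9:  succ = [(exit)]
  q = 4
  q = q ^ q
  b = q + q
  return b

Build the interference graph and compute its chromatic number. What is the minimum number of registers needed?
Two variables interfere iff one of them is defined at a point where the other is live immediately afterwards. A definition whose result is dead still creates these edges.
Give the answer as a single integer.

Per-block:
  n0: def={b,f,k,m,q} ue=∅
  n1: def={k} ue={b,k}
  n2: def={f,k} ue={k}
  n3: def={m} ue={k,m}
  n4: def={m} ue=∅
  n5: def={m,q} ue=∅
  n6: def={b,m} ue={b,m}
  n7: def={f} ue={k}
  n8: def={k} ue={b}
  n9: def={b,q} ue=∅

Backward fixpoint:
  live n0: ∅→{b,k,m}
  live n1: {b,k}→{b,k}
  live n2: {b,k}→{b,k}
  live n3: {b,k,m}→{b,k}
  live n4: {b,k}→{b,k,m}
  live n5: {b,k}→{b,k}
  live n6: {b,m}→∅
  live n7: {b,k}→{b,k}
  live n8: {b}→∅
  live n9: ∅→∅

Interference:
  b — {f,k,m,q}
  f — {b,k,q}
  k — {b,f,m,q}
  m — {b,k,q}
  q — {b,f,k,m}

Chromatic number:
  lower bound: {b,f,k,q} mutually conflict ⇒ χ ≥ 4
  assign b→r0 f→r3 k→r1 m→r3 q→r2 — no edge inside a register ⇒ χ ≤ 4
  χ = 4

Answer: 4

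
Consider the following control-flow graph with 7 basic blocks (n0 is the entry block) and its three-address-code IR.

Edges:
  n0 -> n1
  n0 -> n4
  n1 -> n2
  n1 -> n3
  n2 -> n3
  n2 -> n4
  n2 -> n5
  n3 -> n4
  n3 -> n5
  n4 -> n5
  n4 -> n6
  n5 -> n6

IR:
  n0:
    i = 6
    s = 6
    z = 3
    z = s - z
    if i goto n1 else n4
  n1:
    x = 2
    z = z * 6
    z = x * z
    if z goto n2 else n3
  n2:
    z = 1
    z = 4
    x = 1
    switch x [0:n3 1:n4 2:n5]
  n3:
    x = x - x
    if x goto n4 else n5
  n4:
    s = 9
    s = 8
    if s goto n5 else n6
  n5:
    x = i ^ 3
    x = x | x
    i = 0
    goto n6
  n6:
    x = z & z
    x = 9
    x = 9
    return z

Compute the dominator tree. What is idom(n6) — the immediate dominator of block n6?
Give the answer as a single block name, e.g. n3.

Answer: n0

Derivation:
idom tree: n1←n0 n2←n1 n3←n1 n4←n0 n5←n0 n6←n0
Join-block Dom:
  n3: preds {n1,n2}: {n0,n1} ∩ {n0,n1,n2} = {n0,n1}; idom=n1
  n4: preds {n0,n2,n3}: {n0} ∩ {n0,n1,n2} ∩ {n0,n1,n3} = {n0}; idom=n0
  n5: preds {n2,n3,n4}: {n0,n1,n2} ∩ {n0,n1,n3} ∩ {n0,n4} = {n0}; idom=n0
  n6: preds {n4,n5}: {n0,n4} ∩ {n0,n5} = {n0}; idom=n0

idom(n6) = n0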